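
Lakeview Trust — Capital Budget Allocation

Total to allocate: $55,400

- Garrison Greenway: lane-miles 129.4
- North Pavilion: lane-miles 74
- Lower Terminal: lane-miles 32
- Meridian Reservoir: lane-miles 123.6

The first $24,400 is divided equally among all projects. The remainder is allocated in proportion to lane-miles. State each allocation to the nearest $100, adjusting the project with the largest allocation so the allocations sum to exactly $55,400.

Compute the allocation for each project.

First tranche $24,400 split equally: $6,100 each.
Remainder $31,000 by lane-miles (total 359): Garrison Greenway 11,173.82 → $11,200; North Pavilion 6,389.97 → $6,400; Lower Terminal 2,763.23 → $2,800; Meridian Reservoir 10,672.98 → $10,700.
Rounding difference −$100 on remainder applied to Garrison Greenway.
Totals: Garrison Greenway $6,100 + $11,100 = $17,200; North Pavilion $6,100 + $6,400 = $12,500; Lower Terminal $6,100 + $2,800 = $8,900; Meridian Reservoir $6,100 + $10,700 = $16,800.

Garrison Greenway: $17,200; North Pavilion: $12,500; Lower Terminal: $8,900; Meridian Reservoir: $16,800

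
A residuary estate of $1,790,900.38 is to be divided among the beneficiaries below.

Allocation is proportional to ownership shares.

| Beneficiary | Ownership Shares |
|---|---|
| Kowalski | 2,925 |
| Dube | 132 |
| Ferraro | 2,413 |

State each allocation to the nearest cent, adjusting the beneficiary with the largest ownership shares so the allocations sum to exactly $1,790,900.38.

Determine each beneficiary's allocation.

Sum of ownership shares: 2,925 + 132 + 2,413 = 5,470.
Proportional shares: Kowalski 957,656.9674; Dube 43,217.3401; Ferraro 790,026.0726.
At nearest cent: Kowalski $957,656.97; Dube $43,217.34; Ferraro $790,026.07. Sum = $1,790,900.38.
Rounded total matches; no reconciliation needed.

Kowalski: $957,656.97 · Dube: $43,217.34 · Ferraro: $790,026.07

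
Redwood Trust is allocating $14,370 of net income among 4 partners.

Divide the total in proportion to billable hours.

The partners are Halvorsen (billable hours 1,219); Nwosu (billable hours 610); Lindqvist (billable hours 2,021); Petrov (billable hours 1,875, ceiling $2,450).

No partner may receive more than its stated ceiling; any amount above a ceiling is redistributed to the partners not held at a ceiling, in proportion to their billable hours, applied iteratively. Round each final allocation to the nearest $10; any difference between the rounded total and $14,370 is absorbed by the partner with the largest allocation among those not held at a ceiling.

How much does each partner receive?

Halvorsen: $3,770; Nwosu: $1,890; Lindqvist: $6,260; Petrov: $2,450

Sum of billable hours: 5,725.
Unconstrained shares: Halvorsen 3,059.74; Nwosu 1,531.13; Lindqvist 5,072.80; Petrov 4,706.33.
Cap binds for Petrov ($2,450); balance $11,920 reallocated over remaining billable hours 3,850.
Remaining shares: Halvorsen 3,774.15 → $3,770; Nwosu 1,888.62 → $1,890; Lindqvist 6,257.23 → $6,260.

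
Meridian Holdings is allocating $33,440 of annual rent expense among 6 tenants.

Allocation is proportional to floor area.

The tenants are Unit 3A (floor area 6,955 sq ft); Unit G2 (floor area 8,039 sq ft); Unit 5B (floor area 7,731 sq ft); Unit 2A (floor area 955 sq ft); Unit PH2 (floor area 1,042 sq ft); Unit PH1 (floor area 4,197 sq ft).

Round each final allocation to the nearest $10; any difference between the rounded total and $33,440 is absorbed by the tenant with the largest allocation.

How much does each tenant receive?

Unit 3A: $8,040; Unit G2: $9,310; Unit 5B: $8,940; Unit 2A: $1,100; Unit PH2: $1,200; Unit PH1: $4,850

Sum of floor area: 28,919.
Raw shares: Unit 3A 6,955/28,919 × $33,440 = 8,042.30; Unit G2 8,039/28,919 × $33,440 = 9,295.76; Unit 5B 7,731/28,919 × $33,440 = 8,939.61; Unit 2A 955/28,919 × $33,440 = 1,104.30; Unit PH2 1,042/28,919 × $33,440 = 1,204.90; Unit PH1 4,197/28,919 × $33,440 = 4,853.13.
After rounding ($10): Unit 3A $8,040; Unit G2 $9,300; Unit 5B $8,940; Unit 2A $1,100; Unit PH2 $1,200; Unit PH1 $4,850. Sum = $33,430.
Difference $33,440 − $33,430 = +$10 applied to largest allocation (Unit G2): Unit G2 becomes $9,310.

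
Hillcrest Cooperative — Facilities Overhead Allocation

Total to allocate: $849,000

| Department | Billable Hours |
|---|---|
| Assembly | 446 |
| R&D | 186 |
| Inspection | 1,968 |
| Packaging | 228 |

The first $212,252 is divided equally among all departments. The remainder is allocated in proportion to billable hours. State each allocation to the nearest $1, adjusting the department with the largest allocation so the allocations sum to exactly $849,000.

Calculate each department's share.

Equal tier: $212,252 ÷ 4 = $53,063 apiece.
Remainder $636,748 by billable hours (total 2,828): Assembly 100,420.65 → $100,421; R&D 41,879.47 → $41,879; Inspection 443,111.76 → $443,112; Packaging 51,336.12 → $51,336.
Totals: Assembly $53,063 + $100,421 = $153,484; R&D $53,063 + $41,879 = $94,942; Inspection $53,063 + $443,112 = $496,175; Packaging $53,063 + $51,336 = $104,399.

Assembly: $153,484; R&D: $94,942; Inspection: $496,175; Packaging: $104,399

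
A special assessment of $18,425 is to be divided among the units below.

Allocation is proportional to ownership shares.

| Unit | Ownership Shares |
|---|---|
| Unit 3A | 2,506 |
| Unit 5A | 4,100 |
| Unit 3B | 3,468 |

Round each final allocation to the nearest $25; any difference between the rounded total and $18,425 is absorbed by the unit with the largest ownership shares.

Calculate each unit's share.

Unit 3A: $4,575 · Unit 5A: $7,500 · Unit 3B: $6,350

Combined ownership shares = 2,506 + 4,100 + 3,468 = 10,074.
Proportional shares: Unit 3A 4,583.39; Unit 5A 7,498.76; Unit 3B 6,342.85.
At nearest $25: Unit 3A $4,575; Unit 5A $7,500; Unit 3B $6,350. Sum = $18,425.
Sum already equals the total — no adjustment.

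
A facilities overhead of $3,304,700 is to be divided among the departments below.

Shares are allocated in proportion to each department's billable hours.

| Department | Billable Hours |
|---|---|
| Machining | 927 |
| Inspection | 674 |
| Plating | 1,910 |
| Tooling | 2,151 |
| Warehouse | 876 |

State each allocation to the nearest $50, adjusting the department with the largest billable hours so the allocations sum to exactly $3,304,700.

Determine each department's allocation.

Machining: $468,550; Inspection: $340,700; Plating: $965,450; Tooling: $1,087,200; Warehouse: $442,800

Combined billable hours = 6,538.
Pro-rata amounts: Machining 927/6,538 × $3,304,700 = 468,561.78; Inspection 674/6,538 × $3,304,700 = 340,680.30; Plating 1,910/6,538 × $3,304,700 = 965,429.34; Tooling 2,151/6,538 × $3,304,700 = 1,087,245.29; Warehouse 876/6,538 × $3,304,700 = 442,783.30.
At nearest $50: Machining $468,550; Inspection $340,700; Plating $965,450; Tooling $1,087,250; Warehouse $442,800. Sum = $3,304,750.
Difference $3,304,700 − $3,304,750 = −$50 applied to largest billable hours (Tooling): Tooling becomes $1,087,200.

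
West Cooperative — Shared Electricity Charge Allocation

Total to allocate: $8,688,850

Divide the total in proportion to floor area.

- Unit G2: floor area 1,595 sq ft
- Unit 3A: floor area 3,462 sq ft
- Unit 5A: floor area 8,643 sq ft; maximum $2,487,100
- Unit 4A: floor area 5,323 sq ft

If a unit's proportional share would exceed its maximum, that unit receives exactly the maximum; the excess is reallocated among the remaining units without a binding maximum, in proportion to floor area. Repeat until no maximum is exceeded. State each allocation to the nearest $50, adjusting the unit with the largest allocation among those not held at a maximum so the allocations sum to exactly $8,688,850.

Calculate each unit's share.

Sum of floor area: 19,023.
Proportional shares (ignoring caps): Unit G2 728,524.19; Unit 3A 1,581,285.74; Unit 5A 3,947,733.30; Unit 4A 2,431,306.76.
Held at cap: Unit 5A ($2,487,100); residual $6,201,750 reallocated over remaining floor area 10,380.
Shares after redistribution: Unit G2 952,966.40 → $952,950; Unit 3A 2,068,444.94 → $2,068,450; Unit 4A 3,180,338.66 → $3,180,350.

Unit G2: $952,950; Unit 3A: $2,068,450; Unit 5A: $2,487,100; Unit 4A: $3,180,350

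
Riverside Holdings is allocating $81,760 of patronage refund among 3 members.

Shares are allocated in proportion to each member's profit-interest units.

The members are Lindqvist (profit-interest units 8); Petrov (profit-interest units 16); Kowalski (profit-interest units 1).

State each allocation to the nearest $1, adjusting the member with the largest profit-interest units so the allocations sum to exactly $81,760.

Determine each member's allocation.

Profit-interest units total: 25.
Pro-rata amounts: Lindqvist 8/25 × $81,760 = 26,163.20; Petrov 16/25 × $81,760 = 52,326.40; Kowalski 1/25 × $81,760 = 3,270.40.
After rounding ($1): Lindqvist $26,163; Petrov $52,326; Kowalski $3,270. Sum = $81,759.
Difference $81,760 − $81,759 = +$1 applied to largest profit-interest units (Petrov): Petrov becomes $52,327.

Lindqvist: $26,163 · Petrov: $52,327 · Kowalski: $3,270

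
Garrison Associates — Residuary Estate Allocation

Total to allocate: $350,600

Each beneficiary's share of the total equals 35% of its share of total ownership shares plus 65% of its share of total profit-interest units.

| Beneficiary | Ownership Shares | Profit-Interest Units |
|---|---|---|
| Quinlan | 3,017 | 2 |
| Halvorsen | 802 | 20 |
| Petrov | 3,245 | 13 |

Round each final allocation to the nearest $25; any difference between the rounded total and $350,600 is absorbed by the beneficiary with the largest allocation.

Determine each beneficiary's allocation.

Quinlan: $65,425 · Halvorsen: $144,150 · Petrov: $141,025

Ownership shares total 7,064; profit-interest units total 35.
Composite weights (35% ownership shares + 65% profit-interest units): Quinlan 0.1866; Halvorsen 0.4112; Petrov 0.4022.
Pro-rata amounts: Quinlan 65,431.13; Halvorsen 144,154.54; Petrov 141,014.33.
Rounded to nearest $25: Quinlan $65,425; Halvorsen $144,150; Petrov $141,025. Sum = $350,600.
Sum already equals the total — no adjustment.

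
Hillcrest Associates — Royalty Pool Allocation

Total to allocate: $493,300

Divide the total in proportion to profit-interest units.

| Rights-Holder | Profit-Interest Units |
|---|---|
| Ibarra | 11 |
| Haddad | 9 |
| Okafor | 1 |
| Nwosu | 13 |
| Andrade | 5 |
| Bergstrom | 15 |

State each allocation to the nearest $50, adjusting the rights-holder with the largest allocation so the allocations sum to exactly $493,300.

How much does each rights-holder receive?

Ibarra: $100,500 | Haddad: $82,200 | Okafor: $9,150 | Nwosu: $118,750 | Andrade: $45,700 | Bergstrom: $137,000

Profit-interest units total: 54.
Pro-rata amounts: Ibarra 11/54 × $493,300 = 100,487.04; Haddad 9/54 × $493,300 = 82,216.67; Okafor 1/54 × $493,300 = 9,135.19; Nwosu 13/54 × $493,300 = 118,757.41; Andrade 5/54 × $493,300 = 45,675.93; Bergstrom 15/54 × $493,300 = 137,027.78.
At nearest $50: Ibarra $100,500; Haddad $82,200; Okafor $9,150; Nwosu $118,750; Andrade $45,700; Bergstrom $137,050. Sum = $493,350.
Difference $493,300 − $493,350 = −$50 applied to largest allocation (Bergstrom): Bergstrom becomes $137,000.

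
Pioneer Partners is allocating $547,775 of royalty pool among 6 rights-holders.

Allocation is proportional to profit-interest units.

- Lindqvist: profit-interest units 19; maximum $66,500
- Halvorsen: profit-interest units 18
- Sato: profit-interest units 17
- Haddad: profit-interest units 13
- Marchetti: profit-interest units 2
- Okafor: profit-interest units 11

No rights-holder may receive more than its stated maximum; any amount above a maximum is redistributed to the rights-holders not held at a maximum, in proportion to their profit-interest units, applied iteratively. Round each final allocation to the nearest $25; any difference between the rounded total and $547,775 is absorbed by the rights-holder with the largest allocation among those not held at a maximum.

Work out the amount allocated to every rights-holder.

Lindqvist: $66,500; Halvorsen: $142,025; Sato: $134,125; Haddad: $102,575; Marchetti: $15,775; Okafor: $86,775

Total profit-interest units = 80.
Proportional shares (ignoring caps): Lindqvist 130,096.56; Halvorsen 123,249.38; Sato 116,402.19; Haddad 89,013.44; Marchetti 13,694.38; Okafor 75,319.06.
Cap binds for Lindqvist ($66,500); balance $481,275 reallocated over remaining profit-interest units 61.
Remaining shares: Halvorsen 142,015.57 → $142,025; Sato 134,125.82 → $134,125; Haddad 102,566.80 → $102,575; Marchetti 15,779.51 → $15,775; Okafor 86,787.30 → $86,775.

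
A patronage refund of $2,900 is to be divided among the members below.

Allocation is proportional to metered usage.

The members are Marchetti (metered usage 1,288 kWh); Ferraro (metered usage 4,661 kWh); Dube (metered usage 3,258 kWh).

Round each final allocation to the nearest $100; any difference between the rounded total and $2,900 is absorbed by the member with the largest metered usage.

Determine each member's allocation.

Combined metered usage = 1,288 + 4,661 + 3,258 = 9,207.
Pro-rata amounts: Marchetti 405.69; Ferraro 1,468.11; Dube 1,026.20.
After rounding ($100): Marchetti $400; Ferraro $1,500; Dube $1,000. Sum = $2,900.
Sum already equals the total — no adjustment.

Marchetti: $400; Ferraro: $1,500; Dube: $1,000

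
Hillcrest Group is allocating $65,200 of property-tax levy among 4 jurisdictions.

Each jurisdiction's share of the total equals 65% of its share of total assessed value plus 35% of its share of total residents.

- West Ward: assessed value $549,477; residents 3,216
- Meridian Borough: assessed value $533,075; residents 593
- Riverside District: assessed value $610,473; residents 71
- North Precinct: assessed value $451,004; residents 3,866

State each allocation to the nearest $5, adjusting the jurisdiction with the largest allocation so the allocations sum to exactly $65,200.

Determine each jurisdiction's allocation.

West Ward: $20,335 | Meridian Borough: $12,285 | Riverside District: $12,275 | North Precinct: $20,305

Totals — assessed value 2,144,029, residents 7,746.
Blended shares (65% assessed value + 35% residents): West Ward 0.3119; Meridian Borough 0.1884; Riverside District 0.1883; North Precinct 0.3114.
Unrounded shares: West Ward 20,335.70; Meridian Borough 12,284.04; Riverside District 12,276.10; North Precinct 20,304.16.
At nearest $5: West Ward $20,335; Meridian Borough $12,285; Riverside District $12,275; North Precinct $20,305. Sum = $65,200.
Sum already equals the total — no adjustment.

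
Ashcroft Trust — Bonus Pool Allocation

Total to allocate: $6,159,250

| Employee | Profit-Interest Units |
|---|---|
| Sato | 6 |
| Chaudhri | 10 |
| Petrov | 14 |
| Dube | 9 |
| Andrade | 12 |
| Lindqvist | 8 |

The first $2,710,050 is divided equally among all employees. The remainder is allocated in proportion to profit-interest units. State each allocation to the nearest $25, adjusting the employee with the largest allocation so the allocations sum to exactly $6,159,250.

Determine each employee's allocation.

First tranche $2,710,050 split equally: $451,675 each.
Remainder $3,449,200 by profit-interest units (total 59): Sato 350,766.10 → $350,775; Chaudhri 584,610.17 → $584,600; Petrov 818,454.24 → $818,450; Dube 526,149.15 → $526,150; Andrade 701,532.20 → $701,525; Lindqvist 467,688.14 → $467,700.
Totals: Sato $451,675 + $350,775 = $802,450; Chaudhri $451,675 + $584,600 = $1,036,275; Petrov $451,675 + $818,450 = $1,270,125; Dube $451,675 + $526,150 = $977,825; Andrade $451,675 + $701,525 = $1,153,200; Lindqvist $451,675 + $467,700 = $919,375.

Sato: $802,450 · Chaudhri: $1,036,275 · Petrov: $1,270,125 · Dube: $977,825 · Andrade: $1,153,200 · Lindqvist: $919,375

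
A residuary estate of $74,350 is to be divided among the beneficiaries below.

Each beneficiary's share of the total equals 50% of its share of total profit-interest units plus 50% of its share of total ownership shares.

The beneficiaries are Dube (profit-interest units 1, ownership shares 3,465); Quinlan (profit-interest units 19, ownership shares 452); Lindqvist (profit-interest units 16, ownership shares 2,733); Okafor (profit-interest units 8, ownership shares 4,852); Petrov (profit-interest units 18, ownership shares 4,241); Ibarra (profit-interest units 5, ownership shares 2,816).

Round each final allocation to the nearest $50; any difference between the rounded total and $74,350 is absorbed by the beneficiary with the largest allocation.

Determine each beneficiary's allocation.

Profit-interest units total 67; ownership shares total 18,559.
Composite weights (50% profit-interest units + 50% ownership shares): Dube 0.1008; Quinlan 0.1540; Lindqvist 0.1930; Okafor 0.1904; Petrov 0.2486; Ibarra 0.1132.
Proportional shares: Dube 7,495.49; Quinlan 11,447.55; Lindqvist 14,352.01; Okafor 14,157.71; Petrov 18,482.34; Ibarra 8,414.90.
Rounded to nearest $50: Dube $7,500; Quinlan $11,450; Lindqvist $14,350; Okafor $14,150; Petrov $18,500; Ibarra $8,400. Sum = $74,350.
No rounding difference to absorb.

Dube: $7,500 · Quinlan: $11,450 · Lindqvist: $14,350 · Okafor: $14,150 · Petrov: $18,500 · Ibarra: $8,400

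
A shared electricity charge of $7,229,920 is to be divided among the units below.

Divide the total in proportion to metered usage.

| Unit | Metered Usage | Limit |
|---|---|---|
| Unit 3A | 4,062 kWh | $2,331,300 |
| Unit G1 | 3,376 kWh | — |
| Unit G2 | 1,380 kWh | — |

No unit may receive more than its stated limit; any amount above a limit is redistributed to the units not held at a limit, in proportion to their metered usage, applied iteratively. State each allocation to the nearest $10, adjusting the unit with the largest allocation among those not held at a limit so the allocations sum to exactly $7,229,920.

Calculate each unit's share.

Unit 3A: $2,331,300; Unit G1: $3,477,240; Unit G2: $1,421,380

Total metered usage = 8,818.
Pro-rata shares before constraints: Unit 3A 3,330,453.06; Unit G1 2,767,998.40; Unit G2 1,131,468.54.
Held at cap: Unit 3A ($2,331,300); residual $4,898,620 reallocated over remaining metered usage 4,756.
Shares after redistribution: Unit G1 3,477,237.41 → $3,477,240; Unit G2 1,421,382.59 → $1,421,380.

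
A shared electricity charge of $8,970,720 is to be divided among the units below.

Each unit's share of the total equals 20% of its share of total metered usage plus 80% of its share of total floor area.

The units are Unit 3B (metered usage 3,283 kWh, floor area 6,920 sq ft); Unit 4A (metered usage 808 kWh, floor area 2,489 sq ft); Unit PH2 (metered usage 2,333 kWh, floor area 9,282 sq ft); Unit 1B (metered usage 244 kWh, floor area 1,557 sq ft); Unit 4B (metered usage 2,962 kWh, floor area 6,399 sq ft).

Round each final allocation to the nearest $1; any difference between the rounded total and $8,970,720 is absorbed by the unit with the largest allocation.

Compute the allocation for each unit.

Totals — metered usage 9,630, floor area 26,647.
Combined weights (20% metered usage + 80% floor area): Unit 3B 0.2759; Unit 4A 0.0915; Unit PH2 0.3271; Unit 1B 0.0518; Unit 4B 0.2536.
Raw shares: Unit 3B 2,475,344.42; Unit 4A 820,874.73; Unit PH2 2,934,486.39; Unit 1B 464,790.69; Unit 4B 2,275,223.78.
At nearest $1: Unit 3B $2,475,344; Unit 4A $820,875; Unit PH2 $2,934,486; Unit 1B $464,791; Unit 4B $2,275,224. Sum = $8,970,720.
No rounding difference to absorb.

Unit 3B: $2,475,344 | Unit 4A: $820,875 | Unit PH2: $2,934,486 | Unit 1B: $464,791 | Unit 4B: $2,275,224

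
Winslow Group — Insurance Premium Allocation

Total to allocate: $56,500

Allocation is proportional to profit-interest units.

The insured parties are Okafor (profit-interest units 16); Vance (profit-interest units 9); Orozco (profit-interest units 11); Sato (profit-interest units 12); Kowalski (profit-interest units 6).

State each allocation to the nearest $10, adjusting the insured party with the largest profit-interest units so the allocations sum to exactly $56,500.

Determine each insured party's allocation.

Combined profit-interest units = 16 + 9 + 11 + 12 + 6 = 54.
Proportional shares: Okafor 16,740.74; Vance 9,416.67; Orozco 11,509.26; Sato 12,555.56; Kowalski 6,277.78.
At nearest $10: Okafor $16,740; Vance $9,420; Orozco $11,510; Sato $12,560; Kowalski $6,280. Sum = $56,510.
Difference $56,500 − $56,510 = −$10 applied to largest profit-interest units (Okafor): Okafor becomes $16,730.

Okafor: $16,730; Vance: $9,420; Orozco: $11,510; Sato: $12,560; Kowalski: $6,280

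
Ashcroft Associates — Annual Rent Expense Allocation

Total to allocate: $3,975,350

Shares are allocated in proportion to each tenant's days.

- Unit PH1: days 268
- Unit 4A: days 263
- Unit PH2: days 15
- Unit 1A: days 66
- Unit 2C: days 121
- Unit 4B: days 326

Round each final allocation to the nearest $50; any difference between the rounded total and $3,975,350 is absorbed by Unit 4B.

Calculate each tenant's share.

Unit PH1: $1,006,050 | Unit 4A: $987,250 | Unit PH2: $56,300 | Unit 1A: $247,750 | Unit 2C: $454,200 | Unit 4B: $1,223,800

Days total: 1,059.
Unrounded shares: Unit PH1 268/1,059 × $3,975,350 = 1,006,037.58; Unit 4A 263/1,059 × $3,975,350 = 987,268.22; Unit PH2 15/1,059 × $3,975,350 = 56,308.07; Unit 1A 66/1,059 × $3,975,350 = 247,755.52; Unit 2C 121/1,059 × $3,975,350 = 454,218.46; Unit 4B 326/1,059 × $3,975,350 = 1,223,762.13.
At nearest $50: Unit PH1 $1,006,050; Unit 4A $987,250; Unit PH2 $56,300; Unit 1A $247,750; Unit 2C $454,200; Unit 4B $1,223,750. Sum = $3,975,300.
Difference $3,975,350 − $3,975,300 = +$50 applied to Unit 4B: Unit 4B becomes $1,223,800.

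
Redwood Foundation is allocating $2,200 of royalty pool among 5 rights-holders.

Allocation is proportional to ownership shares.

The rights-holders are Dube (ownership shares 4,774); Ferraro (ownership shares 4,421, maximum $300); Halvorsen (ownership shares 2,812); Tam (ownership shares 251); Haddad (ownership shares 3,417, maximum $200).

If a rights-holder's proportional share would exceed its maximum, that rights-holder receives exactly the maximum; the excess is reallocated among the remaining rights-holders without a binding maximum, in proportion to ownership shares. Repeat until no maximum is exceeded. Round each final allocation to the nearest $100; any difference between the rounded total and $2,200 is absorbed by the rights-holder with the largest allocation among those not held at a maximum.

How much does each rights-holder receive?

Dube: $1,000 | Ferraro: $300 | Halvorsen: $600 | Tam: $100 | Haddad: $200

Sum of ownership shares: 15,675.
Unconstrained shares: Dube 670.04; Ferraro 620.49; Halvorsen 394.67; Tam 35.23; Haddad 479.58.
Cap binds for Ferraro ($300), Haddad ($200); residual $1,700 reallocated over remaining ownership shares 7,837.
Redistributed shares: Dube 1,035.57 → $1,000; Halvorsen 609.98 → $600; Tam 54.45 → $100.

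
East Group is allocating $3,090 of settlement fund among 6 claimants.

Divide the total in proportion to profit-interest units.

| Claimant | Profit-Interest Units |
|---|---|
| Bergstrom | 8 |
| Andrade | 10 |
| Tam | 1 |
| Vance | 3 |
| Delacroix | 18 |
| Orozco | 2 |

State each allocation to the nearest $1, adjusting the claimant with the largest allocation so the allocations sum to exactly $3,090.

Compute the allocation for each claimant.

Bergstrom: $589; Andrade: $736; Tam: $74; Vance: $221; Delacroix: $1,323; Orozco: $147

Combined profit-interest units = 42.
Raw shares: Bergstrom 8/42 × $3,090 = 588.57; Andrade 10/42 × $3,090 = 735.71; Tam 1/42 × $3,090 = 73.57; Vance 3/42 × $3,090 = 220.71; Delacroix 18/42 × $3,090 = 1,324.29; Orozco 2/42 × $3,090 = 147.14.
After rounding ($1): Bergstrom $589; Andrade $736; Tam $74; Vance $221; Delacroix $1,324; Orozco $147. Sum = $3,091.
Difference $3,090 − $3,091 = −$1 applied to largest allocation (Delacroix): Delacroix becomes $1,323.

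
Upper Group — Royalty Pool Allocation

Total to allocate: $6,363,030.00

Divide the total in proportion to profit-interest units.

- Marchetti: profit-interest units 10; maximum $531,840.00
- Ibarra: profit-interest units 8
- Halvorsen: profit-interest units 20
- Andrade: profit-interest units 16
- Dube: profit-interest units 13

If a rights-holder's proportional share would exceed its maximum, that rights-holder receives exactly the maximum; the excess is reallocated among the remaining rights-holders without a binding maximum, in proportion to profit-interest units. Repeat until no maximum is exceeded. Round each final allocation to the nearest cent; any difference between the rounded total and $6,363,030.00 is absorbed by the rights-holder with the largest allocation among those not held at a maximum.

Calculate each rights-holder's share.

Total profit-interest units = 67.
Unconstrained shares: Marchetti 949,705.9701; Ibarra 759,764.7761; Halvorsen 1,899,411.9403; Andrade 1,519,529.5522; Dube 1,234,617.7612.
Cap binds for Marchetti ($531,840.00); balance $5,831,190.00 reallocated over remaining profit-interest units 57.
Redistributed shares: Ibarra 818,412.6316 → $818,412.63; Halvorsen 2,046,031.5789 → $2,046,031.58; Andrade 1,636,825.2632 → $1,636,825.26; Dube 1,329,920.5263 → $1,329,920.53.

Marchetti: $531,840.00 · Ibarra: $818,412.63 · Halvorsen: $2,046,031.58 · Andrade: $1,636,825.26 · Dube: $1,329,920.53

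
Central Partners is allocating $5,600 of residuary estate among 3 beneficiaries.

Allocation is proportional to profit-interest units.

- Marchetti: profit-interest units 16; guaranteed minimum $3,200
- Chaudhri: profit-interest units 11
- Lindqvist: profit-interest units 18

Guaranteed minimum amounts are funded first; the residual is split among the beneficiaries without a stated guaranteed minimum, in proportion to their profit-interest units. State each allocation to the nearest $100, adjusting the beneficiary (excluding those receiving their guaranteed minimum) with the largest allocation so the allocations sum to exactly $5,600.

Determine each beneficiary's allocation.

Marchetti: $3,200 · Chaudhri: $900 · Lindqvist: $1,500

Fund the minimums — Marchetti $3,200. Residual $2,400.
Residual split over remaining profit-interest units 29: Chaudhri 910.34 → $900; Lindqvist 1,489.66 → $1,500.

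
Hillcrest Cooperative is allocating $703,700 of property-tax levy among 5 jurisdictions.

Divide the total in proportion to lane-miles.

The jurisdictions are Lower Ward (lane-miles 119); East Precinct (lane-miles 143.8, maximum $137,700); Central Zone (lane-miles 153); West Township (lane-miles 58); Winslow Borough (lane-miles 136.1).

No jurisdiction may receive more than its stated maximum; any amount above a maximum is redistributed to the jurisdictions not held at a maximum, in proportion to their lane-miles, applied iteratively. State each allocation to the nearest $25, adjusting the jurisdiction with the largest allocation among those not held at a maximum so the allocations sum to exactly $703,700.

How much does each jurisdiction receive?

Lower Ward: $144,500; East Precinct: $137,700; Central Zone: $185,800; West Township: $70,425; Winslow Borough: $165,275

Lane-miles total: 609.9.
Proportional shares (ignoring caps): Lower Ward 137,301.69; East Precinct 165,915.82; Central Zone 176,530.74; West Township 66,920.15; Winslow Borough 157,031.60.
Cap binds for East Precinct ($137,700); residual $566,000 reallocated over remaining lane-miles 466.1.
Redistributed shares: Lower Ward 144,505.47 → $144,500; Central Zone 185,792.75 → $185,800; West Township 70,431.24 → $70,425; Winslow Borough 165,270.54 → $165,275.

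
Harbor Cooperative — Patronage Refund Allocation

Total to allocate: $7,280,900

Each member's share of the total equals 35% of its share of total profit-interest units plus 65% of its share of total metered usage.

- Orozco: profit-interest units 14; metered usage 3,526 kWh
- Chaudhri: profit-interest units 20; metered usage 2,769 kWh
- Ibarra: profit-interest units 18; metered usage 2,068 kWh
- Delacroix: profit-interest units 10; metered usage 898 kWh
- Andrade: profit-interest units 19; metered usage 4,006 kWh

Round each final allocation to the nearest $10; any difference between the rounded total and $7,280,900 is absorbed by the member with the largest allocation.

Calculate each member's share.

Totals — profit-interest units 81, metered usage 13,267.
Combined weights (35% profit-interest units + 65% metered usage): Orozco 0.2332; Chaudhri 0.2221; Ibarra 0.1791; Delacroix 0.0872; Andrade 0.2784.
Pro-rata amounts: Orozco 1,698,239.11; Chaudhri 1,616,967.24; Ibarra 1,303,986.18; Delacroix 634,940.05; Andrade 2,026,767.41.
Rounded to nearest $10: Orozco $1,698,240; Chaudhri $1,616,970; Ibarra $1,303,990; Delacroix $634,940; Andrade $2,026,770. Sum = $7,280,910.
Difference $7,280,900 − $7,280,910 = −$10 applied to largest allocation (Andrade): Andrade becomes $2,026,760.

Orozco: $1,698,240; Chaudhri: $1,616,970; Ibarra: $1,303,990; Delacroix: $634,940; Andrade: $2,026,760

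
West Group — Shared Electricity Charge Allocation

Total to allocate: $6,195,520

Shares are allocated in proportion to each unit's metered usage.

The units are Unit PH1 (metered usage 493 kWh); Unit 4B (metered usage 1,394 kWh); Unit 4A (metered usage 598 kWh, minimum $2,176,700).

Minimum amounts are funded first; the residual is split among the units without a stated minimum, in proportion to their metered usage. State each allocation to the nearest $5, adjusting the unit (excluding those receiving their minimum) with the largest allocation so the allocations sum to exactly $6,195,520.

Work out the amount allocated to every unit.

Unit PH1: $1,049,960; Unit 4B: $2,968,860; Unit 4A: $2,176,700

Minimums first: Unit 4A $2,176,700. Residual $4,018,820.
Residual split over remaining metered usage 1,887: Unit PH1 1,049,961.98 → $1,049,960; Unit 4B 2,968,858.02 → $2,968,860.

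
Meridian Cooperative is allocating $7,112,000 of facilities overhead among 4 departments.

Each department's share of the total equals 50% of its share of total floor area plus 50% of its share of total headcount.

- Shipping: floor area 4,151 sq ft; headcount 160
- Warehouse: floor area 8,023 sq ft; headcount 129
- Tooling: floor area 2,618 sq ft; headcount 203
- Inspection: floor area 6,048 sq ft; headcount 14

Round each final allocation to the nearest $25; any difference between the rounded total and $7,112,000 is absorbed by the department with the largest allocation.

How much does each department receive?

Totals — floor area 20,840, headcount 506.
Combined weights (50% floor area + 50% headcount): Shipping 0.2577; Warehouse 0.3200; Tooling 0.2634; Inspection 0.1589.
Raw shares: Shipping 1,832,726.11; Warehouse 2,275,560.92; Tooling 1,873,334.83; Inspection 1,130,378.14.
Rounded to nearest $25: Shipping $1,832,725; Warehouse $2,275,550; Tooling $1,873,325; Inspection $1,130,375. Sum = $7,111,975.
Difference $7,112,000 − $7,111,975 = +$25 applied to largest allocation (Warehouse): Warehouse becomes $2,275,575.

Shipping: $1,832,725 | Warehouse: $2,275,575 | Tooling: $1,873,325 | Inspection: $1,130,375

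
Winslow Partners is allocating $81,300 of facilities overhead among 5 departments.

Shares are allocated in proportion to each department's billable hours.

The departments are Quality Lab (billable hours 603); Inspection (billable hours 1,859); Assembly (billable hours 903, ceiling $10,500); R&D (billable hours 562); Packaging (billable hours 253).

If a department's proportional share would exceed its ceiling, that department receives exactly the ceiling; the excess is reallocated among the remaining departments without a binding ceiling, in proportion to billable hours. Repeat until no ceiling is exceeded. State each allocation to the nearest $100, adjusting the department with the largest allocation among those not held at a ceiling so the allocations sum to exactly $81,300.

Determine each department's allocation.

Combined billable hours = 4,180.
Proportional shares (ignoring caps): Quality Lab 11,728.21; Inspection 36,157.11; Assembly 17,563.13; R&D 10,930.77; Packaging 4,920.79.
Held at cap: Assembly ($10,500); residual $70,800 reallocated over remaining billable hours 3,277.
Redistributed shares: Quality Lab 13,027.89 → $13,000; Inspection 40,163.93 → $40,200; R&D 12,142.08 → $12,100; Packaging 5,466.10 → $5,500.

Quality Lab: $13,000 | Inspection: $40,200 | Assembly: $10,500 | R&D: $12,100 | Packaging: $5,500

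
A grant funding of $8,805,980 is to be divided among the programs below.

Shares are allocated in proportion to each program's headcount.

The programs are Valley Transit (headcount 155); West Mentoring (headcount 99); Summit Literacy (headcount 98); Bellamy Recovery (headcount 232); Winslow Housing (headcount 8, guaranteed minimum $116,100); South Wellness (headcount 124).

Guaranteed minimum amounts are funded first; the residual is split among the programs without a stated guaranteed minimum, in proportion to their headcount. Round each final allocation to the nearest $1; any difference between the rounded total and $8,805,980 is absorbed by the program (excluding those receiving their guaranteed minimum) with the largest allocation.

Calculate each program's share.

Guaranteed amounts: Winslow Housing $116,100. Balance $8,689,880.
Balance split over remaining headcount 708: Valley Transit 1,902,445.48 → $1,902,445; West Mentoring 1,215,110.34 → $1,215,110; Summit Literacy 1,202,836.497 → $1,202,836; Bellamy Recovery 2,847,531.30 → $2,847,531; South Wellness 1,521,956.38 → $1,521,956.
Rounding difference +$2 applied to Bellamy Recovery → $2,847,533.

Valley Transit: $1,902,445 · West Mentoring: $1,215,110 · Summit Literacy: $1,202,836 · Bellamy Recovery: $2,847,533 · Winslow Housing: $116,100 · South Wellness: $1,521,956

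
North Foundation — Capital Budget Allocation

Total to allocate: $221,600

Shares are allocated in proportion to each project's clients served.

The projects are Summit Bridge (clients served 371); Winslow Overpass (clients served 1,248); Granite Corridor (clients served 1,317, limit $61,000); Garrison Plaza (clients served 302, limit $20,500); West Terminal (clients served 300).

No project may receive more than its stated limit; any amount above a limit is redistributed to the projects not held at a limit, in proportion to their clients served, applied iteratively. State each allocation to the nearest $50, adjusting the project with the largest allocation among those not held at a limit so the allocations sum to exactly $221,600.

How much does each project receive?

Total clients served = 3,538.
Unconstrained shares: Summit Bridge 23,237.31; Winslow Overpass 78,167.55; Granite Corridor 82,489.32; Garrison Plaza 18,915.55; West Terminal 18,790.28.
Cap binds for Granite Corridor ($61,000); residual $160,600 reallocated over remaining clients served 2,221.
Cap binds for Garrison Plaza ($20,500); residual $140,100 reallocated over remaining clients served 1,919.
Remaining shares: Summit Bridge 27,085.51 → $27,100; Winslow Overpass 91,112.45 → $91,100; West Terminal 21,902.03 → $21,900.

Summit Bridge: $27,100 | Winslow Overpass: $91,100 | Granite Corridor: $61,000 | Garrison Plaza: $20,500 | West Terminal: $21,900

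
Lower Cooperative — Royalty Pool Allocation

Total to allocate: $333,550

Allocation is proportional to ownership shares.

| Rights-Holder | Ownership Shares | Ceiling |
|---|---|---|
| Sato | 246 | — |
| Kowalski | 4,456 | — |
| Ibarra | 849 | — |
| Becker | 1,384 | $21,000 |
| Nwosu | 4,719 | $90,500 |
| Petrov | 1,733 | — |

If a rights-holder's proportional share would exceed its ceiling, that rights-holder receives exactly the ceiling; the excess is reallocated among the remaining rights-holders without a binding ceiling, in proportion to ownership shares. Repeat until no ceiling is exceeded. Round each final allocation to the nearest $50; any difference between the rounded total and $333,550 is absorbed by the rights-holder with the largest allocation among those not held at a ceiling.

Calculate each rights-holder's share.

Combined ownership shares = 13,387.
Pro-rata shares before constraints: Sato 6,129.33; Kowalski 111,025.53; Ibarra 21,153.65; Becker 34,483.69; Nwosu 117,578.43; Petrov 43,179.36.
Cap binds for Becker ($21,000), Nwosu ($90,500); residual $222,050 reallocated over remaining ownership shares 7,284.
Redistributed shares: Sato 7,499.22 → $7,500; Kowalski 135,839.48 → $135,850; Ibarra 25,881.45 → $25,900; Petrov 52,829.85 → $52,850.
Rounding difference −$50 applied to Kowalski → $135,800.

Sato: $7,500; Kowalski: $135,800; Ibarra: $25,900; Becker: $21,000; Nwosu: $90,500; Petrov: $52,850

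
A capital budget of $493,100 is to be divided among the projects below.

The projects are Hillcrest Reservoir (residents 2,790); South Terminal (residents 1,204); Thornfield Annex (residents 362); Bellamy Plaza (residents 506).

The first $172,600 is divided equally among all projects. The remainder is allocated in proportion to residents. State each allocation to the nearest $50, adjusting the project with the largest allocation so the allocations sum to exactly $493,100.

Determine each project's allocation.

Hillcrest Reservoir: $227,100 · South Terminal: $122,500 · Thornfield Annex: $67,000 · Bellamy Plaza: $76,500

First tranche $172,600 split equally: $43,150 each.
Remainder $320,500 by residents (total 4,862): Hillcrest Reservoir 183,915.06 → $183,900; South Terminal 79,366.93 → $79,350; Thornfield Annex 23,862.81 → $23,850; Bellamy Plaza 33,355.20 → $33,350.
Rounding difference +$50 on remainder applied to Hillcrest Reservoir.
Totals: Hillcrest Reservoir $43,150 + $183,950 = $227,100; South Terminal $43,150 + $79,350 = $122,500; Thornfield Annex $43,150 + $23,850 = $67,000; Bellamy Plaza $43,150 + $33,350 = $76,500.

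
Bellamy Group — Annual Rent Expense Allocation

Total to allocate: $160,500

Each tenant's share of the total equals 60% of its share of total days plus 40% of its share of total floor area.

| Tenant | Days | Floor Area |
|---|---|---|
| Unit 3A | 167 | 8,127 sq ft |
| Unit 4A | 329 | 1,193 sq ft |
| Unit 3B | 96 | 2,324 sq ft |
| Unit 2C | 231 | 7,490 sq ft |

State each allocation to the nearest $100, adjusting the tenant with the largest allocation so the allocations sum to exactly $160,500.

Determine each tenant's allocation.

Unit 3A: $46,800 · Unit 4A: $42,500 · Unit 3B: $19,000 · Unit 2C: $52,200

Days total 823; floor area total 19,134.
Composite weights (60% days + 40% floor area): Unit 3A 0.2916; Unit 4A 0.2648; Unit 3B 0.1186; Unit 2C 0.3250.
Pro-rata amounts: Unit 3A 46,809.22; Unit 4A 42,499.45; Unit 3B 19,030.73; Unit 2C 52,160.60.
Rounded to nearest $100: Unit 3A $46,800; Unit 4A $42,500; Unit 3B $19,000; Unit 2C $52,200. Sum = $160,500.
No rounding difference to absorb.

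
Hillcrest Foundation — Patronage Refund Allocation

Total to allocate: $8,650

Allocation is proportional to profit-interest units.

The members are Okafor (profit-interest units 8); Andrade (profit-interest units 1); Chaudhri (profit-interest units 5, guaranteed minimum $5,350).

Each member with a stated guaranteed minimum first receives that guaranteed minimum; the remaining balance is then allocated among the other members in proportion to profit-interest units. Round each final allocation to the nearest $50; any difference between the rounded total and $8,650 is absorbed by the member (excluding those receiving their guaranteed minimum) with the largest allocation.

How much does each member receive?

Okafor: $2,950 | Andrade: $350 | Chaudhri: $5,350

Minimums first: Chaudhri $5,350. Residual $3,300.
Residual split over remaining profit-interest units 9: Okafor 2,933.33 → $2,950; Andrade 366.67 → $350.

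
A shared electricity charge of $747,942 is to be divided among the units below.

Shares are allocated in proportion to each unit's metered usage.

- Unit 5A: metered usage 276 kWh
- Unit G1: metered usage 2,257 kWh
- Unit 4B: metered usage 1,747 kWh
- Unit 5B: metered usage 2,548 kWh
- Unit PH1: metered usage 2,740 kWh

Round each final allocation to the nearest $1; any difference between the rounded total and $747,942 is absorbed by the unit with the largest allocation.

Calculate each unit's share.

Combined metered usage = 9,568.
Proportional shares: Unit 5A 276/9,568 × $747,942 = 21,575.25; Unit G1 2,257/9,568 × $747,942 = 176,432.39; Unit 4B 1,747/9,568 × $747,942 = 136,565.08; Unit 5B 2,548/9,568 × $747,942 = 199,180.21; Unit PH1 2,740/9,568 × $747,942 = 214,189.08.
After rounding ($1): Unit 5A $21,575; Unit G1 $176,432; Unit 4B $136,565; Unit 5B $199,180; Unit PH1 $214,189. Sum = $747,941.
Difference $747,942 − $747,941 = +$1 applied to largest allocation (Unit PH1): Unit PH1 becomes $214,190.

Unit 5A: $21,575 | Unit G1: $176,432 | Unit 4B: $136,565 | Unit 5B: $199,180 | Unit PH1: $214,190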